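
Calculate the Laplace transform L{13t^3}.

L{13t^3} = 13 · L{t^3} = 13 · 6/s^4 = 78/s^4

Final answer: 78/s^4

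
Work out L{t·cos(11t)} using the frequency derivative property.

L{cos(11t)} = s/(s² + 121). Derivative: d/ds[s/(s² + 121)] = [(s² + 121) - s·2s]/(s² + 121)² = (121 - s²)/(s² + 121)². So L{t·cos(11t)} = -F'(s) = (s² - 121)/(s² + 121)²

Final answer: (s² - 121)/(s² + 121)²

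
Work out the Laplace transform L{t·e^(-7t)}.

L{t^n·e^(at)} = n!/(s-a)^(n+1), so L{t·e^(-7t)} = 1/(s+7)^2

Final answer: 1/(s+7)^2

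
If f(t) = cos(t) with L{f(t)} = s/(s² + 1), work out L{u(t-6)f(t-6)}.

Time shift theorem: L{u(t-a)f(t-a)} = e^(-as)F(s). Here a=6, F(s) = s/(s² + 1), so L{u(t-6)f(t-6)} = e^(-6s)·s/(s² + 1)

Final answer: e^(-6s)·s/(s² + 1)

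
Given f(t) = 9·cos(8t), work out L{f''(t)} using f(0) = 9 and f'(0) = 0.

F(s) = 9s/(s² + 64). L{f''(t)} = s²F(s) - sf(0) - f'(0) = 9s³/(s² + 64) - 9s = (9s³ - 9s(s² + 64))/(s² + 64) = -576s/(s² + 64)

Final answer: -576s/(s² + 64)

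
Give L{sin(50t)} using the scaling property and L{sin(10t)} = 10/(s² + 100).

Using L{f(at)} = (1/a)F(s/a) with a=5: L{sin(50t)} = (1/5) · 10/((s/5)² + 100) = (1/5) · 10·25/(s² + 2500) = 50/(s² + 2500)

Final answer: 50/(s² + 2500)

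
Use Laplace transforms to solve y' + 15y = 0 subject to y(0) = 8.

L{y'} + 15L{y} = 0. sY - 8 + 15Y = 0. Y(s+15) = 8. Y = 8/(s+15)

Final answer: y(t) = 8e^(-15t)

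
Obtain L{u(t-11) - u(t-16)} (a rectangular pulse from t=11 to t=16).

L{u(t-a)} = e^(-as)/s. L{u(t-11) - u(t-16)} = (e^(-11s) - e^(-16s))/s

Final answer: (e^(-11s) - e^(-16s))/s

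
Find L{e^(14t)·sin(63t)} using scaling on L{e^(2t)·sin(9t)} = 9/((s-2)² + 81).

Scaling with a=7: L{e^(14t)·sin(63t)} = (1/7) · 9/((s/7-2)² + 81). Simplifying: 63/((s-14)² + 3969)

Final answer: 63/((s-14)² + 3969)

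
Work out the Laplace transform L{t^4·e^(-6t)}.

L{t^n·e^(at)} = n!/(s-a)^(n+1), so L{t^4·e^(-6t)} = 24/(s+6)^5

Final answer: 24/(s+6)^5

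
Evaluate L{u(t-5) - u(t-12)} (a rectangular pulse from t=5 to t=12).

L{u(t-a)} = e^(-as)/s. L{u(t-5) - u(t-12)} = (e^(-5s) - e^(-12s))/s

Final answer: (e^(-5s) - e^(-12s))/s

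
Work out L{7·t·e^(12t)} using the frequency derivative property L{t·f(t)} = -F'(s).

L{e^(12t)} = 1/(s-12). By frequency derivative: L{t·e^(12t)} = -d/ds[1/(s-12)] = -(-1)/(s-12)² = 1/(s-12)². Then L{7·t·e^(12t)} = 7·1/(s-12)² = 7/(s-12)²

Final answer: 7/(s-12)²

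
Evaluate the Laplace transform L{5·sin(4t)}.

L{sin(ωt)} = ω/(s² + ω²), so L{sin(4t)} = 4/(s² + 16). Then L{5·sin(4t)} = 5·4/(s² + 16) = 20/(s² + 16)

Final answer: 20/(s² + 16)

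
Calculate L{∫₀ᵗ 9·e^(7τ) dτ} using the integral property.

L{∫₀ᵗ f(τ)dτ} = F(s)/s with F(s) = 9/(s-7), so L{∫₀ᵗ 9·e^(7τ) dτ} = 9/(s(s-7))

Final answer: 9/(s(s-7))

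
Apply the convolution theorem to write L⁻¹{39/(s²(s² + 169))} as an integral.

39/(s²(s² + 169)) = (1/s²)·(39/(s² + 169)) = L{t}·L{3·sin(13t)}. So f(t) = t*(3·sin(13t)) = ∫₀ᵗ 3τ·sin(13(t-τ)) dτ

Final answer: ∫₀ᵗ 3τ·sin(13(t-τ)) dτ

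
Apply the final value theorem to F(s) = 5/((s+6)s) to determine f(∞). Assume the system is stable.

f(∞) = lim_{s→0} sF(s) = lim_{s→0} 5/(s+6) = 5/6

Final answer: 5/6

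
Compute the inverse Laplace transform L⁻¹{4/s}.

L⁻¹{c/s} = c, so L⁻¹{4/s} = 4

Final answer: 4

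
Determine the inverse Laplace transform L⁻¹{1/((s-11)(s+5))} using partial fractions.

Decompose: A/(s-11) + B/(s+5). A = 1/16, B = -1/16. f(t) = (e^(11t) - e^(-5t))/16

Final answer: (e^(11t) - e^(-5t))/16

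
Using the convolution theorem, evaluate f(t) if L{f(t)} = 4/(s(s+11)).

4/(s(s+11)) = (4/s)·(1/(s+11)) = L{4}·L{e^(-11t)}. By convolution, f(t) = 4*e^(-11t) = ∫₀ᵗ 4·e^(-11τ) dτ = 4·(1 - e^(-11t))/11

Final answer: 4·(1 - e^(-11t))/11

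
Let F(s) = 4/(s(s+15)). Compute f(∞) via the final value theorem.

f(∞) = lim_{s→0} s·4/(s(s+15)) = lim_{s→0} 4/(s+15) = 4/15 = 4/15

Final answer: 4/15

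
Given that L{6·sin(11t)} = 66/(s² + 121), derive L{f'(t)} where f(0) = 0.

L{f'(t)} = s·F(s) - f(0) = s·66/(s² + 121) - 0 = 66s/(s² + 121)

Final answer: 66s/(s² + 121)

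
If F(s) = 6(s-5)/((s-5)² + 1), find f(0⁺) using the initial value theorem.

f(0⁺) = lim_{s→∞} sF(s) = lim_{s→∞} 6s(s-5)/((s-5)² + 1) = 6

Final answer: 6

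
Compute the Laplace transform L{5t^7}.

L{5t^7} = 5 · L{t^7} = 5 · 5040/s^8 = 25200/s^8

Final answer: 25200/s^8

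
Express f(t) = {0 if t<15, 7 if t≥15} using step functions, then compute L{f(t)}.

f(t) = 7·u(t-15). L{u(t-15)} = e^(-15s)/s, so L{f(t)} = 7·e^(-15s)/s

Final answer: 7·e^(-15s)/s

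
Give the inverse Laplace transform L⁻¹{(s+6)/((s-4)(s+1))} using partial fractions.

Using partial fractions, f(t) = (10e^(4t) - 5e^(-t))/5

Final answer: (10e^(4t) - 5e^(-t))/5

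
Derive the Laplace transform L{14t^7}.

L{14t^7} = 14 · L{t^7} = 14 · 5040/s^8 = 70560/s^8

Final answer: 70560/s^8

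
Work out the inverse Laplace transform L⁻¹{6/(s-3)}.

L⁻¹{1/(s-a)} = e^(at), so L⁻¹{1/(s-3)} = e^(3t), and L⁻¹{6/(s-3)} = 6·e^(3t)

Final answer: 6·e^(3t)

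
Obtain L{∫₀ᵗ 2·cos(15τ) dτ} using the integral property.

L{∫₀ᵗ f(τ)dτ} = F(s)/s with F(s) = 2s/(s² + 225), so the result is (2s/(s² + 225))/s = 2/(s² + 225)

Final answer: 2/(s² + 225)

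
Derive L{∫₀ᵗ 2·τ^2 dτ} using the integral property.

L{∫₀ᵗ f(τ)dτ} = F(s)/s with f(t) = 2t^2. F(s) = 4/s^3, so L{∫₀ᵗ 2·τ^2 dτ} = (4/s^3)/s = 4/s^4. (Check: ∫₀ᵗ 2·τ^2 dτ = 2t^3/3.)

Final answer: 4/s^4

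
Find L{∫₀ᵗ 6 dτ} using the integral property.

L{∫₀ᵗ f(τ)dτ} = F(s)/s with f(t) = 6. F(s) = 6/s, so L{∫₀ᵗ 6 dτ} = (6/s)/s = 6/s². (Check: ∫₀ᵗ 6 dτ = 6t.)

Final answer: 6/s²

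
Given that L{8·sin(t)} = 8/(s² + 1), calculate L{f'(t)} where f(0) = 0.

L{f'(t)} = s·F(s) - f(0) = s·8/(s² + 1) - 0 = 8s/(s² + 1)

Final answer: 8s/(s² + 1)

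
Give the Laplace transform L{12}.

L{12} = 12 · L{1} = 12/s

Final answer: 12/s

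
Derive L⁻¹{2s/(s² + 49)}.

This is the form c·s/(s² + a²) with a = 7, c = 2. L⁻¹ = 2·cos(7t)

Final answer: 2·cos(7t)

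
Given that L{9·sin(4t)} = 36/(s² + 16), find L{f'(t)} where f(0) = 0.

L{f'(t)} = s·F(s) - f(0) = s·36/(s² + 16) - 0 = 36s/(s² + 16)

Final answer: 36s/(s² + 16)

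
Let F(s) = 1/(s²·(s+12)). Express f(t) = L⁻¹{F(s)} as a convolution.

1/(s²·(s+12)) = (1/s^2)·(1/(s+12)) = L{t}·L{e^(-12t)}. So f(t) = t*e^(-12t) = ∫₀ᵗ τ·e^(-12(t-τ)) dτ

Final answer: ∫₀ᵗ τ·e^(-12(t-τ)) dτ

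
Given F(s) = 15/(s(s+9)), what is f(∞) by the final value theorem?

f(∞) = lim_{s→0} s·15/(s(s+9)) = lim_{s→0} 15/(s+9) = 15/9 = 5/3

Final answer: 5/3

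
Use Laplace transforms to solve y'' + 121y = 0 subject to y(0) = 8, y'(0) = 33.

L{y''} + 121L{y} = 0. s²Y - 8s - 33 + 121Y = 0. Y(s² + 121) = 8s + 33. Y = (8s + 33)/(s² + 121). Inverting: y(t) = 8cos(11t) + 3sin(11t)

Final answer: y(t) = 8cos(11t) + 3sin(11t)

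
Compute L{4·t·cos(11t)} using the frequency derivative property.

L{cos(11t)} = s/(s² + 121). Derivative: d/ds[s/(s² + 121)] = [(s² + 121) - s·2s]/(s² + 121)² = (121 - s²)/(s² + 121)². So L{t·cos(11t)} = -F'(s) = (s² - 121)/(s² + 121)². Then L{4·t·cos(11t)} = 4·(s² - 121)/(s² + 121)²

Final answer: 4·(s² - 121)/(s² + 121)²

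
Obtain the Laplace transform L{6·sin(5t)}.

L{sin(ωt)} = ω/(s² + ω²), so L{sin(5t)} = 5/(s² + 25). Then L{6·sin(5t)} = 6·5/(s² + 25) = 30/(s² + 25)

Final answer: 30/(s² + 25)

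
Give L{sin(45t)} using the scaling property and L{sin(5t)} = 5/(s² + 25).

Using L{f(at)} = (1/a)F(s/a) with a=9: L{sin(45t)} = (1/9) · 5/((s/9)² + 25) = (1/9) · 5·81/(s² + 2025) = 45/(s² + 2025)

Final answer: 45/(s² + 2025)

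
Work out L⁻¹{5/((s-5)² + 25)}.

Form: b/((s-a)² + b²) → e^(at)sin(bt). With a=5, b=5

Final answer: e^(5t)·sin(5t)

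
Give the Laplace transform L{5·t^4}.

L{t^n} = n!/s^(n+1), so L{t^4} = 24/s^5. Then L{5·t^4} = 5·24/s^5 = 120/s^5

Final answer: 120/s^5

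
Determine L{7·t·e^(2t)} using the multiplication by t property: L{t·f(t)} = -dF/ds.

Using L{t^n·e^(at)} = n!/(s-a)^(n+1), L{t·e^(2t)} = 1/(s-2)^2, so L{7·t·e^(2t)} = 7·1/(s-2)^2 = 7/(s-2)^2

Final answer: 7/(s-2)^2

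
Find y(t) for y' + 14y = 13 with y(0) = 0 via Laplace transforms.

sY + 14Y = 13/s. Y = 13/(s(s+14)). Partial fractions: Y = 13/14/s - 13/14/(s+14)

Final answer: y(t) = 13/14(1 - e^(-14t))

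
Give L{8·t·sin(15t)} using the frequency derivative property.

L{sin(15t)} = 15/(s² + 225). By L{t·f(t)} = -F'(s): -d/ds[15/(s² + 225)] = -(15)·(-2s)/(s² + 225)² = 30s/(s² + 225)². Then L{8·t·sin(15t)} = 8·30s/(s² + 225)² = 240s/(s² + 225)²

Final answer: 240s/(s² + 225)²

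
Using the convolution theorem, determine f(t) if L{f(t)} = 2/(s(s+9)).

2/(s(s+9)) = (2/s)·(1/(s+9)) = L{2}·L{e^(-9t)}. By convolution, f(t) = 2*e^(-9t) = ∫₀ᵗ 2·e^(-9τ) dτ = 2·(1 - e^(-9t))/9

Final answer: 2·(1 - e^(-9t))/9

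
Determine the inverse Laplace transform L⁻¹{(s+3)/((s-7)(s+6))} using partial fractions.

Using partial fractions, f(t) = (10e^(7t) + 3e^(-6t))/13

Final answer: (10e^(7t) + 3e^(-6t))/13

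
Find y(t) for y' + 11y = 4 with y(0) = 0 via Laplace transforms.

sY + 11Y = 4/s. Y = 4/(s(s+11)). Partial fractions: Y = 4/11/s - 4/11/(s+11)

Final answer: y(t) = 4/11(1 - e^(-11t))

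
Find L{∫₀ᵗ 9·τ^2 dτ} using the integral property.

L{∫₀ᵗ f(τ)dτ} = F(s)/s with f(t) = 9t^2. F(s) = 18/s^3, so L{∫₀ᵗ 9·τ^2 dτ} = (18/s^3)/s = 18/s^4. (Check: ∫₀ᵗ 9·τ^2 dτ = 9t^3/3.)

Final answer: 18/s^4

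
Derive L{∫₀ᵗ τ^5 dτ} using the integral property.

L{∫₀ᵗ f(τ)dτ} = F(s)/s with f(t) = t^5. F(s) = 120/s^6, so L{∫₀ᵗ τ^5 dτ} = (120/s^6)/s = 120/s^7. (Check: ∫₀ᵗ τ^5 dτ = t^6/6.)

Final answer: 120/s^7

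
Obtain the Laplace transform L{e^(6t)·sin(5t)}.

L{e^(at)·sin(ωt)} = ω/((s-a)² + ω²), so L{e^(6t)·sin(5t)} = 5/((s-6)² + 25)

Final answer: 5/((s-6)² + 25)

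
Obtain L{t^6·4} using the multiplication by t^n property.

L{4} = 4/s. d^1/ds^1[1/s] = -1/s². d^2/ds^2[1/s] = 2/s^3. d^3/ds^3[1/s] = -6/s^4. d^4/ds^4[1/s] = 24/s^5. d^5/ds^5[1/s] = -120/s^6. d^6/ds^6[1/s] = 720/s^7. So L{t^6} = (-1)^{6}·720/s^7 = 720/s^7. Then L{t^6·4} = 4·720/s^7 = 2880/s^7

Final answer: 2880/s^7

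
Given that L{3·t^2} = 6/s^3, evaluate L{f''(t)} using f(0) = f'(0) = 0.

L{f''(t)} = s²F(s) - sf(0) - f'(0) = s²·6/s^3 - 0 - 0 = 6/s

Final answer: 6/s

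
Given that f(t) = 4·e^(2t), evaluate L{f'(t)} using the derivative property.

f(0) = 4, F(s) = 4/(s-2). L{f'(t)} = s·F(s) - f(0) = 4s/(s-2) - 4 = (4s - 4(s-2))/(s-2) = 8/(s-2)

Final answer: 8/(s-2)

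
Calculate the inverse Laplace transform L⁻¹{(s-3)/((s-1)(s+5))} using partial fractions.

Using partial fractions, f(t) = (-2e^t + 8e^(-5t))/6

Final answer: (-2e^t + 8e^(-5t))/6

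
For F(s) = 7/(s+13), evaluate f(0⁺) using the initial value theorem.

f(0⁺) = lim_{s→∞} s·7/(s+13) = lim_{s→∞} 7s/(s+13) = 7

Final answer: 7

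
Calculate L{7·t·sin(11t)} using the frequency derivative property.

L{sin(11t)} = 11/(s² + 121). By L{t·f(t)} = -F'(s): -d/ds[11/(s² + 121)] = -(11)·(-2s)/(s² + 121)² = 22s/(s² + 121)². Then L{7·t·sin(11t)} = 7·22s/(s² + 121)² = 154s/(s² + 121)²

Final answer: 154s/(s² + 121)²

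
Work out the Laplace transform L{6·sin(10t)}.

L{sin(ωt)} = ω/(s² + ω²), so L{sin(10t)} = 10/(s² + 100). Then L{6·sin(10t)} = 6·10/(s² + 100) = 60/(s² + 100)

Final answer: 60/(s² + 100)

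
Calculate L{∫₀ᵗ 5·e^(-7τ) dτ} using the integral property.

L{∫₀ᵗ f(τ)dτ} = F(s)/s with F(s) = 5/(s+7), so L{∫₀ᵗ 5·e^(-7τ) dτ} = 5/(s(s+7))

Final answer: 5/(s(s+7))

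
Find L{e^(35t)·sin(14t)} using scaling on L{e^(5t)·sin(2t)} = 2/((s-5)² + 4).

Scaling with a=7: L{e^(35t)·sin(14t)} = (1/7) · 2/((s/7-5)² + 4). Simplifying: 14/((s-35)² + 196)

Final answer: 14/((s-35)² + 196)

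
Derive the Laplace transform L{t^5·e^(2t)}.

L{t^n·e^(at)} = n!/(s-a)^(n+1), so L{t^5·e^(2t)} = 120/(s-2)^6

Final answer: 120/(s-2)^6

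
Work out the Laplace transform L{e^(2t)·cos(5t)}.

L{e^(at)·cos(ωt)} = (s-a)/((s-a)² + ω²), so L{e^(2t)·cos(5t)} = (s-2)/((s-2)² + 25)

Final answer: (s-2)/((s-2)² + 25)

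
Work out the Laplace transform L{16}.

L{16} = 16 · L{1} = 16/s

Final answer: 16/s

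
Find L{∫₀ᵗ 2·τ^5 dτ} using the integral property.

L{∫₀ᵗ f(τ)dτ} = F(s)/s with f(t) = 2t^5. F(s) = 240/s^6, so L{∫₀ᵗ 2·τ^5 dτ} = (240/s^6)/s = 240/s^7. (Check: ∫₀ᵗ 2·τ^5 dτ = 2t^6/6.)

Final answer: 240/s^7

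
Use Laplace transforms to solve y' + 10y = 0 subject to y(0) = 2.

L{y'} + 10L{y} = 0. sY - 2 + 10Y = 0. Y(s+10) = 2. Y = 2/(s+10)

Final answer: y(t) = 2e^(-10t)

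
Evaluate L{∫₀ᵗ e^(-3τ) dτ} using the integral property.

L{∫₀ᵗ f(τ)dτ} = F(s)/s with F(s) = 1/(s+3), so L{∫₀ᵗ e^(-3τ) dτ} = 1/(s(s+3))

Final answer: 1/(s(s+3))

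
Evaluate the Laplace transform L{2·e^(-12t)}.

L{e^(at)} = 1/(s-a), so L{e^(-12t)} = 1/(s+12). Then L{2·e^(-12t)} = 2/(s+12)

Final answer: 2/(s+12)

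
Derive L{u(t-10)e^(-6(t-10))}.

u(t-a)f(t-a) with f(t)=e^(-6t). L{e^(-6t)} = 1/(s+6). By time shift: e^(-10s)/(s+6)

Final answer: e^(-10s)/(s+6)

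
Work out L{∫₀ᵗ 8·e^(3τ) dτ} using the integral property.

L{∫₀ᵗ f(τ)dτ} = F(s)/s with F(s) = 8/(s-3), so L{∫₀ᵗ 8·e^(3τ) dτ} = 8/(s(s-3))

Final answer: 8/(s(s-3))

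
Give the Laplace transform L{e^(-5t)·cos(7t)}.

L{e^(at)·cos(ωt)} = (s-a)/((s-a)² + ω²), so L{e^(-5t)·cos(7t)} = (s+5)/((s+5)² + 49)

Final answer: (s+5)/((s+5)² + 49)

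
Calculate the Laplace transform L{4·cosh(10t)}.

L{cosh(ωt)} = s/(s² - ω²), so L{cosh(10t)} = s/(s² - 100). Then L{4·cosh(10t)} = 4·s/(s² - 100) = 4s/(s² - 100)

Final answer: 4s/(s² - 100)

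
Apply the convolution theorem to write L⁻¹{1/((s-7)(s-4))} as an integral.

1/((s-7)(s-4)) = (1/(s-7))·(1/(s-4)) = L{e^(7t)}·L{e^(4t)}. So f(t) = e^(7t)*e^(4t) = ∫₀ᵗ e^(7τ)·e^(4(t-τ)) dτ

Final answer: ∫₀ᵗ e^(7τ)·e^(4(t-τ)) dτ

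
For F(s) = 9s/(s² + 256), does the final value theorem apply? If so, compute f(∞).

The final value theorem requires all poles of sF(s) in the left half-plane. sF(s) = 9s²/(s² + 256) has poles at s = ±16i (imaginary axis). Theorem does NOT apply (oscillatory system).

Final answer: Not applicable (oscillatory)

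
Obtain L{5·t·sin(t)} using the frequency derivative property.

L{sin(t)} = 1/(s² + 1). By L{t·f(t)} = -F'(s): -d/ds[1/(s² + 1)] = -(1)·(-2s)/(s² + 1)² = 2s/(s² + 1)². Then L{5·t·sin(t)} = 5·2s/(s² + 1)² = 10s/(s² + 1)²

Final answer: 10s/(s² + 1)²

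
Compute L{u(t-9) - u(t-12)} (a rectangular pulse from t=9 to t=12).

L{u(t-a)} = e^(-as)/s. L{u(t-9) - u(t-12)} = (e^(-9s) - e^(-12s))/s

Final answer: (e^(-9s) - e^(-12s))/s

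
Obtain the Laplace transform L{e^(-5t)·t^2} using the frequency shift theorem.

L{e^(at)·t^n} = n!/(s-a)^(n+1), so L{e^(-5t)·t^2} = 2/(s+5)^3

Final answer: 2/(s+5)^3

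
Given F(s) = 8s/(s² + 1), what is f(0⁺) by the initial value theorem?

f(0⁺) = lim_{s→∞} s·8s/(s² + 1) = lim_{s→∞} 8s²/(s² + 1) = 8

Final answer: 8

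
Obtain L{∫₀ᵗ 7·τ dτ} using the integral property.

L{∫₀ᵗ f(τ)dτ} = F(s)/s with f(t) = 7t. F(s) = 7/s^2, so L{∫₀ᵗ 7·τ dτ} = (7/s^2)/s = 7/s^3. (Check: ∫₀ᵗ 7·τ dτ = 7t^2/2.)

Final answer: 7/s^3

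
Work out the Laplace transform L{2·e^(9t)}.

L{e^(at)} = 1/(s-a), so L{e^(9t)} = 1/(s-9). Then L{2·e^(9t)} = 2/(s-9)

Final answer: 2/(s-9)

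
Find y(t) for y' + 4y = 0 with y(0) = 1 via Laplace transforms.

L{y'} + 4L{y} = 0. sY - 1 + 4Y = 0. Y(s+4) = 1. Y = 1/(s+4)

Final answer: y(t) = e^(-4t)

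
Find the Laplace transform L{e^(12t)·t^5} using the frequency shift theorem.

L{e^(at)·t^n} = n!/(s-a)^(n+1), so L{e^(12t)·t^5} = 120/(s-12)^6

Final answer: 120/(s-12)^6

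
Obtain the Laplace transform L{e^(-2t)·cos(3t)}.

L{e^(at)·cos(ωt)} = (s-a)/((s-a)² + ω²), so L{e^(-2t)·cos(3t)} = (s+2)/((s+2)² + 9)

Final answer: (s+2)/((s+2)² + 9)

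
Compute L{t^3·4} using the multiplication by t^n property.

L{4} = 4/s. d^1/ds^1[1/s] = -1/s². d^2/ds^2[1/s] = 2/s^3. d^3/ds^3[1/s] = -6/s^4. So L{t^3} = (-1)^{3}·-6/s^4 = 6/s^4. Then L{t^3·4} = 4·6/s^4 = 24/s^4

Final answer: 24/s^4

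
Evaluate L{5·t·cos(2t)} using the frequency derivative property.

L{cos(2t)} = s/(s² + 4). Derivative: d/ds[s/(s² + 4)] = [(s² + 4) - s·2s]/(s² + 4)² = (4 - s²)/(s² + 4)². So L{t·cos(2t)} = -F'(s) = (s² - 4)/(s² + 4)². Then L{5·t·cos(2t)} = 5·(s² - 4)/(s² + 4)²

Final answer: 5·(s² - 4)/(s² + 4)²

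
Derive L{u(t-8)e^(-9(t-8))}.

u(t-a)f(t-a) with f(t)=e^(-9t). L{e^(-9t)} = 1/(s+9). By time shift: e^(-8s)/(s+9)

Final answer: e^(-8s)/(s+9)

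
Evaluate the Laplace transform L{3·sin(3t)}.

L{sin(ωt)} = ω/(s² + ω²), so L{sin(3t)} = 3/(s² + 9). Then L{3·sin(3t)} = 3·3/(s² + 9) = 9/(s² + 9)

Final answer: 9/(s² + 9)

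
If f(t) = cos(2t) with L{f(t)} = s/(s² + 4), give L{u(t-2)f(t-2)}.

Time shift theorem: L{u(t-a)f(t-a)} = e^(-as)F(s). Here a=2, F(s) = s/(s² + 4), so L{u(t-2)f(t-2)} = e^(-2s)·s/(s² + 4)

Final answer: e^(-2s)·s/(s² + 4)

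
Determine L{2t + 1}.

L{2t + 1} = 2·L{t} + L{1} = 2/s² + 1/s

Final answer: 2/s² + 1/s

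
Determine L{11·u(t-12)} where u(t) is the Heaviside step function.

L{u(t-a)} = e^(-as)/s. Here a=12, so L{u(t-12)} = e^(-12s)/s, and L{11·u(t-12)} = 11·e^(-12s)/s

Final answer: 11·e^(-12s)/s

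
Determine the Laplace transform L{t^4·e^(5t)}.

L{t^n·e^(at)} = n!/(s-a)^(n+1), so L{t^4·e^(5t)} = 24/(s-5)^5

Final answer: 24/(s-5)^5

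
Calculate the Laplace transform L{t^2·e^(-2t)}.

L{t^n·e^(at)} = n!/(s-a)^(n+1), so L{t^2·e^(-2t)} = 2/(s+2)^3

Final answer: 2/(s+2)^3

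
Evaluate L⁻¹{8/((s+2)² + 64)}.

Form: b/((s-a)² + b²) → e^(at)sin(bt). With a=-2, b=8

Final answer: e^(-2t)·sin(8t)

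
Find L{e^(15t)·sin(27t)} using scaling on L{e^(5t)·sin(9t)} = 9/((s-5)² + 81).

Scaling with a=3: L{e^(15t)·sin(27t)} = (1/3) · 9/((s/3-5)² + 81). Simplifying: 27/((s-15)² + 729)

Final answer: 27/((s-15)² + 729)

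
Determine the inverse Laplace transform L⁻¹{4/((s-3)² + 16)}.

Using frequency shift, L⁻¹{4/((s-3)² + 16)} = e^(3t)·sin(4t)

Final answer: e^(3t)·sin(4t)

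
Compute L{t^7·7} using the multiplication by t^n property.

L{7} = 7/s. d^1/ds^1[1/s] = -1/s². d^2/ds^2[1/s] = 2/s^3. d^3/ds^3[1/s] = -6/s^4. d^4/ds^4[1/s] = 24/s^5. d^5/ds^5[1/s] = -120/s^6. d^6/ds^6[1/s] = 720/s^7. d^7/ds^7[1/s] = -5040/s^8. So L{t^7} = (-1)^{7}·-5040/s^8 = 5040/s^8. Then L{t^7·7} = 7·5040/s^8 = 35280/s^8

Final answer: 35280/s^8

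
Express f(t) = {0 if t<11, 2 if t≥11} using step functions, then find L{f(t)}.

f(t) = 2·u(t-11). L{u(t-11)} = e^(-11s)/s, so L{f(t)} = 2·e^(-11s)/s

Final answer: 2·e^(-11s)/s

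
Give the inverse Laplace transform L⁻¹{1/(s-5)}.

L⁻¹{1/(s-a)} = e^(at), so L⁻¹{1/(s-5)} = e^(5t)

Final answer: e^(5t)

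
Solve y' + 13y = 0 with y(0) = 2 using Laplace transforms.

L{y'} + 13L{y} = 0. sY - 2 + 13Y = 0. Y(s+13) = 2. Y = 2/(s+13)

Final answer: y(t) = 2e^(-13t)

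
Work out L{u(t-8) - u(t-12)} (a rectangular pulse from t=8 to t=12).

L{u(t-a)} = e^(-as)/s. L{u(t-8) - u(t-12)} = (e^(-8s) - e^(-12s))/s

Final answer: (e^(-8s) - e^(-12s))/s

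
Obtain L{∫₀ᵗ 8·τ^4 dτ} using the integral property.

L{∫₀ᵗ f(τ)dτ} = F(s)/s with f(t) = 8t^4. F(s) = 192/s^5, so L{∫₀ᵗ 8·τ^4 dτ} = (192/s^5)/s = 192/s^6. (Check: ∫₀ᵗ 8·τ^4 dτ = 8t^5/5.)

Final answer: 192/s^6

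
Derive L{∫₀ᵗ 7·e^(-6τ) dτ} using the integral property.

L{∫₀ᵗ f(τ)dτ} = F(s)/s with F(s) = 7/(s+6), so L{∫₀ᵗ 7·e^(-6τ) dτ} = 7/(s(s+6))

Final answer: 7/(s(s+6))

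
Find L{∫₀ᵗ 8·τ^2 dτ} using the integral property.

L{∫₀ᵗ f(τ)dτ} = F(s)/s with f(t) = 8t^2. F(s) = 16/s^3, so L{∫₀ᵗ 8·τ^2 dτ} = (16/s^3)/s = 16/s^4. (Check: ∫₀ᵗ 8·τ^2 dτ = 8t^3/3.)

Final answer: 16/s^4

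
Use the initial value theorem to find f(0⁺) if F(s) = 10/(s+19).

f(0⁺) = lim_{s→∞} s·10/(s+19) = lim_{s→∞} 10s/(s+19) = 10

Final answer: 10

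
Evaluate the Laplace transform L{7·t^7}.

L{t^n} = n!/s^(n+1), so L{t^7} = 5040/s^8. Then L{7·t^7} = 7·5040/s^8 = 35280/s^8

Final answer: 35280/s^8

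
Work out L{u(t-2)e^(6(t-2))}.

u(t-a)f(t-a) with f(t)=e^(6t). L{e^(6t)} = 1/(s-6). By time shift: e^(-2s)/(s-6)

Final answer: e^(-2s)/(s-6)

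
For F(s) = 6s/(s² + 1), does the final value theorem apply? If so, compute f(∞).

The final value theorem requires all poles of sF(s) in the left half-plane. sF(s) = 6s²/(s² + 1) has poles at s = ±1i (imaginary axis). Theorem does NOT apply (oscillatory system).

Final answer: Not applicable (oscillatory)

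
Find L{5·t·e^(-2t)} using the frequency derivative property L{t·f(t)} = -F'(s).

L{e^(-2t)} = 1/(s+2). By frequency derivative: L{t·e^(-2t)} = -d/ds[1/(s+2)] = -(-1)/(s+2)² = 1/(s+2)². Then L{5·t·e^(-2t)} = 5·1/(s+2)² = 5/(s+2)²

Final answer: 5/(s+2)²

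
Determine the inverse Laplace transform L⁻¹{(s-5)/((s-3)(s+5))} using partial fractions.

Using partial fractions, f(t) = (-2e^(3t) + 10e^(-5t))/8

Final answer: (-2e^(3t) + 10e^(-5t))/8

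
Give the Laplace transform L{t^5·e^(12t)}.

L{t^n·e^(at)} = n!/(s-a)^(n+1), so L{t^5·e^(12t)} = 120/(s-12)^6

Final answer: 120/(s-12)^6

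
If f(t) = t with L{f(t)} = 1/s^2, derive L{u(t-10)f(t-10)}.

Time shift theorem: L{u(t-a)f(t-a)} = e^(-as)F(s). Here a=10, F(s) = 1/s^2, so L{u(t-10)f(t-10)} = e^(-10s)·1/s^2

Final answer: e^(-10s)·1/s^2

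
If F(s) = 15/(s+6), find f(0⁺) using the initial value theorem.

f(0⁺) = lim_{s→∞} s·15/(s+6) = lim_{s→∞} 15s/(s+6) = 15

Final answer: 15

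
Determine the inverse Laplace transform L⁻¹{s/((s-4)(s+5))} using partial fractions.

Using partial fractions, f(t) = (4e^(4t) + 5e^(-5t))/9

Final answer: (4e^(4t) + 5e^(-5t))/9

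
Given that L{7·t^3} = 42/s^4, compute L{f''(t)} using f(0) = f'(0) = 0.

L{f''(t)} = s²F(s) - sf(0) - f'(0) = s²·42/s^4 - 0 - 0 = 42/s^2

Final answer: 42/s^2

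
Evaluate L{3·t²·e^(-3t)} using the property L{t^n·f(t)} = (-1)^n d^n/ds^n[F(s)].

L{e^(-3t)} = 1/(s+3). d/ds[1/(s+3)] = -1/(s+3)². d²/ds²[1/(s+3)] = 2/(s+3)³. So L{t²·e^(-3t)} = (-1)² · 2/(s+3)³ = 2/(s+3)³. Then L{3·t²·e^(-3t)} = 3·2/(s+3)³ = 6/(s+3)³

Final answer: 6/(s+3)³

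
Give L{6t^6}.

L{t^n} = n!/s^(n+1). So L{6t^6} = 6·6!/s^7 = 4320/s^7

Final answer: 4320/s^7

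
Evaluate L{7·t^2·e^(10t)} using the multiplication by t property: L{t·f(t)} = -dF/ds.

Using L{t^n·e^(at)} = n!/(s-a)^(n+1), L{t^2·e^(10t)} = 2/(s-10)^3, so L{7·t^2·e^(10t)} = 7·2/(s-10)^3 = 14/(s-10)^3

Final answer: 14/(s-10)^3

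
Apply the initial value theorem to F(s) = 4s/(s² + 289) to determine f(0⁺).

f(0⁺) = lim_{s→∞} s·4s/(s² + 289) = lim_{s→∞} 4s²/(s² + 289) = 4

Final answer: 4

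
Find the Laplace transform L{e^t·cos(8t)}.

L{e^(at)·cos(ωt)} = (s-a)/((s-a)² + ω²), so L{e^t·cos(8t)} = (s-1)/((s-1)² + 64)

Final answer: (s-1)/((s-1)² + 64)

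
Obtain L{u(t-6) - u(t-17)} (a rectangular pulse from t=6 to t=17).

L{u(t-a)} = e^(-as)/s. L{u(t-6) - u(t-17)} = (e^(-6s) - e^(-17s))/s

Final answer: (e^(-6s) - e^(-17s))/s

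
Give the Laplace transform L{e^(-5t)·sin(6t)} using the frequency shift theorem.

Frequency shift: L{e^(at)f(t)} = F(s-a). L{e^(-5t)·sin(6t)} = 6/((s+5)² + 36)

Final answer: 6/((s+5)² + 36)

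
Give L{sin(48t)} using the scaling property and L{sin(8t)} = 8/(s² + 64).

Using L{f(at)} = (1/a)F(s/a) with a=6: L{sin(48t)} = (1/6) · 8/((s/6)² + 64) = (1/6) · 8·36/(s² + 2304) = 48/(s² + 2304)

Final answer: 48/(s² + 2304)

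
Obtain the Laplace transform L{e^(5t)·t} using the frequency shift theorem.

L{e^(at)·t^n} = n!/(s-a)^(n+1), so L{e^(5t)·t} = 1/(s-5)^2

Final answer: 1/(s-5)^2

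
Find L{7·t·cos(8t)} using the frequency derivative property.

L{cos(8t)} = s/(s² + 64). Derivative: d/ds[s/(s² + 64)] = [(s² + 64) - s·2s]/(s² + 64)² = (64 - s²)/(s² + 64)². So L{t·cos(8t)} = -F'(s) = (s² - 64)/(s² + 64)². Then L{7·t·cos(8t)} = 7·(s² - 64)/(s² + 64)²

Final answer: 7·(s² - 64)/(s² + 64)²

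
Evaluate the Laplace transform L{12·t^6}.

L{t^n} = n!/s^(n+1), so L{t^6} = 720/s^7. Then L{12·t^6} = 12·720/s^7 = 8640/s^7

Final answer: 8640/s^7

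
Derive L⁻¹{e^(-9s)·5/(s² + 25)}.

L⁻¹{5/(s² + 25)} = sin(5t). By the time shift theorem, L⁻¹{e^(-as)F(s)} = u(t-a)f(t-a) with a=9, so L⁻¹{e^(-9s)·5/(s² + 25)} = u(t-9)·sin(5(t-9))

Final answer: u(t-9)·sin(5(t-9))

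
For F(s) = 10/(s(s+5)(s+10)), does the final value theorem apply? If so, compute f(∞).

Poles of sF(s) = 10/((s+5)(s+10)) are at s = -5 and s = -10, both in the left half-plane. Theorem applies. f(∞) = lim_{s→0} sF(s) = 10/(5·10) = 1/5

Final answer: 1/5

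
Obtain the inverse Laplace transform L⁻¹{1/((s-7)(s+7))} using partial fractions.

Decompose: A/(s-7) + B/(s+7). A = 1/14, B = -1/14. f(t) = (e^(7t) - e^(-7t))/14

Final answer: (e^(7t) - e^(-7t))/14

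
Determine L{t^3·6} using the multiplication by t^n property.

L{6} = 6/s. d^1/ds^1[1/s] = -1/s². d^2/ds^2[1/s] = 2/s^3. d^3/ds^3[1/s] = -6/s^4. So L{t^3} = (-1)^{3}·-6/s^4 = 6/s^4. Then L{t^3·6} = 6·6/s^4 = 36/s^4

Final answer: 36/s^4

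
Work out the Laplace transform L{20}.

L{20} = 20 · L{1} = 20/s

Final answer: 20/s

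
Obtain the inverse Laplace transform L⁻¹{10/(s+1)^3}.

L⁻¹{n!/(s-a)^(n+1)} = t^n·e^(at) with n=2, a=-1. So L⁻¹{2/(s+1)^3} = t^2·e^(-t), and L⁻¹{10/(s+1)^3} = (10/2)·t^2·e^(-t) = 5·t^2·e^(-t)

Final answer: 5·t^2·e^(-t)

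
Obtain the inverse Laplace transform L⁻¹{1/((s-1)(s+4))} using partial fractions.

Decompose: A/(s-1) + B/(s+4). A = 1/5, B = -1/5. f(t) = (e^t - e^(-4t))/5

Final answer: (e^t - e^(-4t))/5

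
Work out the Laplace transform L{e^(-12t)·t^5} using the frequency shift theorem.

L{e^(at)·t^n} = n!/(s-a)^(n+1), so L{e^(-12t)·t^5} = 120/(s+12)^6

Final answer: 120/(s+12)^6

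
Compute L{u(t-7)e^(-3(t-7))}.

u(t-a)f(t-a) with f(t)=e^(-3t). L{e^(-3t)} = 1/(s+3). By time shift: e^(-7s)/(s+3)

Final answer: e^(-7s)/(s+3)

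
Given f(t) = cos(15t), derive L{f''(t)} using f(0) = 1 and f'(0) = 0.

F(s) = s/(s² + 225). L{f''(t)} = s²F(s) - sf(0) - f'(0) = s³/(s² + 225) - s = (s³ - s(s² + 225))/(s² + 225) = -225s/(s² + 225)

Final answer: -225s/(s² + 225)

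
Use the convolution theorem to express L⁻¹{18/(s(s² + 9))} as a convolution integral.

18/(s(s² + 9)) = (1/s)·(18/(s² + 9)) = L{1}·L{6·sin(3t)}. So f(t) = 1*(6·sin(3t)) = ∫₀ᵗ 6·sin(3τ) dτ

Final answer: ∫₀ᵗ 6·sin(3τ) dτ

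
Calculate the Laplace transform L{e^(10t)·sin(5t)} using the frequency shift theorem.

Frequency shift: L{e^(at)f(t)} = F(s-a). L{e^(10t)·sin(5t)} = 5/((s-10)² + 25)

Final answer: 5/((s-10)² + 25)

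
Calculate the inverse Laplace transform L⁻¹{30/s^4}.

L⁻¹{n!/s^(n+1)} = t^n with n=3. So L⁻¹{6/s^4} = t^3, and L⁻¹{30/s^4} = (30/6)·t^3 = 5·t^3

Final answer: 5·t^3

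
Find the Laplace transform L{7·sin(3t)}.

L{sin(ωt)} = ω/(s² + ω²), so L{sin(3t)} = 3/(s² + 9). Then L{7·sin(3t)} = 7·3/(s² + 9) = 21/(s² + 9)

Final answer: 21/(s² + 9)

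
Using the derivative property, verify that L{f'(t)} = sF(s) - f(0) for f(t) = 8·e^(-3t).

f'(t) = -24e^(-3t). Direct: L{f'(t)} = -24/(s+3). Property: s·8/(s+3) - 8 = (8s - 8(s+3))/(s+3) = -24/(s+3). ✓

Final answer: -24/(s+3)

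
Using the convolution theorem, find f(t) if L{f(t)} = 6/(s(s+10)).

6/(s(s+10)) = (6/s)·(1/(s+10)) = L{6}·L{e^(-10t)}. By convolution, f(t) = 6*e^(-10t) = ∫₀ᵗ 6·e^(-10τ) dτ = 6·(1 - e^(-10t))/10

Final answer: 6·(1 - e^(-10t))/10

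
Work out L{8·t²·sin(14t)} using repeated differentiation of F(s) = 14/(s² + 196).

F(s) = 14/(s² + 196). F'(s) = -28s/(s² + 196)². F''(s) = -28(196 - 3s²)/(s² + 196)³ = (84s² - 5488)/(s² + 196)³. So L{t²·sin(14t)} = (-1)² F''(s) = (84s² - 5488)/(s² + 196)³. Then L{8·t²·sin(14t)} = 8·(84s² - 5488)/(s² + 196)³ = (672s² - 43904)/(s² + 196)³

Final answer: (672s² - 43904)/(s² + 196)³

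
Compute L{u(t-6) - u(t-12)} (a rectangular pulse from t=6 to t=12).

L{u(t-a)} = e^(-as)/s. L{u(t-6) - u(t-12)} = (e^(-6s) - e^(-12s))/s

Final answer: (e^(-6s) - e^(-12s))/s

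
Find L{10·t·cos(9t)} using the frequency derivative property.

L{cos(9t)} = s/(s² + 81). Derivative: d/ds[s/(s² + 81)] = [(s² + 81) - s·2s]/(s² + 81)² = (81 - s²)/(s² + 81)². So L{t·cos(9t)} = -F'(s) = (s² - 81)/(s² + 81)². Then L{10·t·cos(9t)} = 10·(s² - 81)/(s² + 81)²

Final answer: 10·(s² - 81)/(s² + 81)²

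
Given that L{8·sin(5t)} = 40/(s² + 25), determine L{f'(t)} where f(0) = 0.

L{f'(t)} = s·F(s) - f(0) = s·40/(s² + 25) - 0 = 40s/(s² + 25)

Final answer: 40s/(s² + 25)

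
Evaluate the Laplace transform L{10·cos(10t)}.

L{cos(ωt)} = s/(s² + ω²), so L{cos(10t)} = s/(s² + 100). Then L{10·cos(10t)} = 10·s/(s² + 100) = 10s/(s² + 100)

Final answer: 10s/(s² + 100)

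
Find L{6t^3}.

L{t^n} = n!/s^(n+1). So L{6t^3} = 6·3!/s^4 = 36/s^4

Final answer: 36/s^4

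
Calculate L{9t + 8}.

L{9t + 8} = 9·L{t} + 8·L{1} = 9/s² + 8/s

Final answer: 9/s² + 8/s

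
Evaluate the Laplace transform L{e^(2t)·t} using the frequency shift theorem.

L{e^(at)·t^n} = n!/(s-a)^(n+1), so L{e^(2t)·t} = 1/(s-2)^2

Final answer: 1/(s-2)^2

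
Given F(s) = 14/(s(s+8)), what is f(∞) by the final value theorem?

f(∞) = lim_{s→0} s·14/(s(s+8)) = lim_{s→0} 14/(s+8) = 14/8 = 7/4

Final answer: 7/4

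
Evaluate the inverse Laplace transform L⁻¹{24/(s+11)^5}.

L⁻¹{n!/(s-a)^(n+1)} = t^n·e^(at) with n=4, a=-11. So L⁻¹{24/(s+11)^5} = t^4·e^(-11t)

Final answer: t^4·e^(-11t)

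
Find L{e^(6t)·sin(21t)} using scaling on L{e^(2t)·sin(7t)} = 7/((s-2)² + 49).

Scaling with a=3: L{e^(6t)·sin(21t)} = (1/3) · 7/((s/3-2)² + 49). Simplifying: 21/((s-6)² + 441)

Final answer: 21/((s-6)² + 441)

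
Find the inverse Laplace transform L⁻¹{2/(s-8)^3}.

L⁻¹{n!/(s-a)^(n+1)} = t^n·e^(at), so L⁻¹{2/(s-8)^3} = t^2·e^(8t)

Final answer: t^2·e^(8t)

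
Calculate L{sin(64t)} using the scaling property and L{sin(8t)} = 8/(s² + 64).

Using L{f(at)} = (1/a)F(s/a) with a=8: L{sin(64t)} = (1/8) · 8/((s/8)² + 64) = (1/8) · 8·64/(s² + 4096) = 64/(s² + 4096)

Final answer: 64/(s² + 4096)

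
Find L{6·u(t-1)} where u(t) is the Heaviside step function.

L{u(t-a)} = e^(-as)/s. Here a=1, so L{u(t-1)} = e^(-s)/s, and L{6·u(t-1)} = 6·e^(-s)/s

Final answer: 6·e^(-s)/s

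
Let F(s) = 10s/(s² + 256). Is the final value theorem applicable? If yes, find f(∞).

The final value theorem requires all poles of sF(s) in the left half-plane. sF(s) = 10s²/(s² + 256) has poles at s = ±16i (imaginary axis). Theorem does NOT apply (oscillatory system).

Final answer: Not applicable (oscillatory)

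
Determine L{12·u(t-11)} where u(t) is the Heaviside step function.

L{u(t-a)} = e^(-as)/s. Here a=11, so L{u(t-11)} = e^(-11s)/s, and L{12·u(t-11)} = 12·e^(-11s)/s

Final answer: 12·e^(-11s)/s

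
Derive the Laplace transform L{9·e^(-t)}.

L{e^(at)} = 1/(s-a), so L{e^(-t)} = 1/(s+1). Then L{9·e^(-t)} = 9/(s+1)

Final answer: 9/(s+1)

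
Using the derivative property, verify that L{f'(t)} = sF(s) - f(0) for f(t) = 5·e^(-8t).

f'(t) = -40e^(-8t). Direct: L{f'(t)} = -40/(s+8). Property: s·5/(s+8) - 5 = (5s - 5(s+8))/(s+8) = -40/(s+8). ✓

Final answer: -40/(s+8)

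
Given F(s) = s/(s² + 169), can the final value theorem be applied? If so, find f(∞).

The final value theorem requires all poles of sF(s) in the left half-plane. sF(s) = s²/(s² + 169) has poles at s = ±13i (imaginary axis). Theorem does NOT apply (oscillatory system).

Final answer: Not applicable (oscillatory)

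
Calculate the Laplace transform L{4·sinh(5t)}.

L{sinh(ωt)} = ω/(s² - ω²), so L{sinh(5t)} = 5/(s² - 25). Then L{4·sinh(5t)} = 4·5/(s² - 25) = 20/(s² - 25)

Final answer: 20/(s² - 25)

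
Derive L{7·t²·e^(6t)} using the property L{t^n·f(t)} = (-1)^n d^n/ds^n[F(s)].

L{e^(6t)} = 1/(s-6). d/ds[1/(s-6)] = -1/(s-6)². d²/ds²[1/(s-6)] = 2/(s-6)³. So L{t²·e^(6t)} = (-1)² · 2/(s-6)³ = 2/(s-6)³. Then L{7·t²·e^(6t)} = 7·2/(s-6)³ = 14/(s-6)³

Final answer: 14/(s-6)³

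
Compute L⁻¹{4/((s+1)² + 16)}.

Form: b/((s-a)² + b²) → e^(at)sin(bt). With a=-1, b=4

Final answer: e^(-t)·sin(4t)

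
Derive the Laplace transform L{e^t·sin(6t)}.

L{e^(at)·sin(ωt)} = ω/((s-a)² + ω²), so L{e^t·sin(6t)} = 6/((s-1)² + 36)

Final answer: 6/((s-1)² + 36)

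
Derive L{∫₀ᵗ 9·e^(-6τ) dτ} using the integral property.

L{∫₀ᵗ f(τ)dτ} = F(s)/s with F(s) = 9/(s+6), so L{∫₀ᵗ 9·e^(-6τ) dτ} = 9/(s(s+6))

Final answer: 9/(s(s+6))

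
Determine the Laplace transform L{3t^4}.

L{3t^4} = 3 · L{t^4} = 3 · 24/s^5 = 72/s^5

Final answer: 72/s^5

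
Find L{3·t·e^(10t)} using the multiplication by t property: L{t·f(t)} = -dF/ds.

Using L{t^n·e^(at)} = n!/(s-a)^(n+1), L{t·e^(10t)} = 1/(s-10)^2, so L{3·t·e^(10t)} = 3·1/(s-10)^2 = 3/(s-10)^2

Final answer: 3/(s-10)^2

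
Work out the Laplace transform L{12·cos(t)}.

L{cos(ωt)} = s/(s² + ω²), so L{cos(t)} = s/(s² + 1). Then L{12·cos(t)} = 12·s/(s² + 1) = 12s/(s² + 1)

Final answer: 12s/(s² + 1)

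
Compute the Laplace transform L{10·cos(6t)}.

L{cos(ωt)} = s/(s² + ω²), so L{cos(6t)} = s/(s² + 36). Then L{10·cos(6t)} = 10·s/(s² + 36) = 10s/(s² + 36)

Final answer: 10s/(s² + 36)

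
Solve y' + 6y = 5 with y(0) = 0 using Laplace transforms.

sY + 6Y = 5/s. Y = 5/(s(s+6)). Partial fractions: Y = 5/6/s - 5/6/(s+6)

Final answer: y(t) = 5/6(1 - e^(-6t))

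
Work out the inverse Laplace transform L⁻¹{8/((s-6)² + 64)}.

Using frequency shift, L⁻¹{8/((s-6)² + 64)} = e^(6t)·sin(8t)

Final answer: e^(6t)·sin(8t)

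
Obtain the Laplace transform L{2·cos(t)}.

L{cos(ωt)} = s/(s² + ω²), so L{cos(t)} = s/(s² + 1). Then L{2·cos(t)} = 2·s/(s² + 1) = 2s/(s² + 1)

Final answer: 2s/(s² + 1)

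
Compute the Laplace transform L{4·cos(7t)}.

L{cos(ωt)} = s/(s² + ω²), so L{cos(7t)} = s/(s² + 49). Then L{4·cos(7t)} = 4·s/(s² + 49) = 4s/(s² + 49)

Final answer: 4s/(s² + 49)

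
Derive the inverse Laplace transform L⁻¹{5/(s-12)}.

L⁻¹{1/(s-a)} = e^(at), so L⁻¹{1/(s-12)} = e^(12t), and L⁻¹{5/(s-12)} = 5·e^(12t)

Final answer: 5·e^(12t)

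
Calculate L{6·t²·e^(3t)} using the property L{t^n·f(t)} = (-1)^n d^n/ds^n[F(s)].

L{e^(3t)} = 1/(s-3). d/ds[1/(s-3)] = -1/(s-3)². d²/ds²[1/(s-3)] = 2/(s-3)³. So L{t²·e^(3t)} = (-1)² · 2/(s-3)³ = 2/(s-3)³. Then L{6·t²·e^(3t)} = 6·2/(s-3)³ = 12/(s-3)³

Final answer: 12/(s-3)³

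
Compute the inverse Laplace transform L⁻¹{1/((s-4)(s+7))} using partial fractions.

Decompose: A/(s-4) + B/(s+7). A = 1/11, B = -1/11. f(t) = (e^(4t) - e^(-7t))/11

Final answer: (e^(4t) - e^(-7t))/11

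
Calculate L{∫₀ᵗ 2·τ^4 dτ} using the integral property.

L{∫₀ᵗ f(τ)dτ} = F(s)/s with f(t) = 2t^4. F(s) = 48/s^5, so L{∫₀ᵗ 2·τ^4 dτ} = (48/s^5)/s = 48/s^6. (Check: ∫₀ᵗ 2·τ^4 dτ = 2t^5/5.)

Final answer: 48/s^6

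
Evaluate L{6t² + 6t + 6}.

L{6t² + 6t + 6} = 6·2/s³ + 6/s² + 6/s = 12/s³ + 6/s² + 6/s

Final answer: 12/s³ + 6/s² + 6/s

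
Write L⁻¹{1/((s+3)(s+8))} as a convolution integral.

1/((s+3)(s+8)) = (1/(s+3))·(1/(s+8)) = L{e^(-3t)}·L{e^(-8t)}. So f(t) = e^(-3t)*e^(-8t) = ∫₀ᵗ e^(-3τ)·e^(-8(t-τ)) dτ

Final answer: ∫₀ᵗ e^(-3τ)·e^(-8(t-τ)) dτ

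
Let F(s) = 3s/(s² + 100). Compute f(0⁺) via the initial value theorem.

f(0⁺) = lim_{s→∞} s·3s/(s² + 100) = lim_{s→∞} 3s²/(s² + 100) = 3

Final answer: 3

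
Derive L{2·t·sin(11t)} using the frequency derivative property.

L{sin(11t)} = 11/(s² + 121). By L{t·f(t)} = -F'(s): -d/ds[11/(s² + 121)] = -(11)·(-2s)/(s² + 121)² = 22s/(s² + 121)². Then L{2·t·sin(11t)} = 2·22s/(s² + 121)² = 44s/(s² + 121)²

Final answer: 44s/(s² + 121)²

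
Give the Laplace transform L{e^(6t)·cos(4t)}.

L{e^(at)·cos(ωt)} = (s-a)/((s-a)² + ω²), so L{e^(6t)·cos(4t)} = (s-6)/((s-6)² + 16)

Final answer: (s-6)/((s-6)² + 16)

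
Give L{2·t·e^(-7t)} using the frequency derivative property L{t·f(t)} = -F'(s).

L{e^(-7t)} = 1/(s+7). By frequency derivative: L{t·e^(-7t)} = -d/ds[1/(s+7)] = -(-1)/(s+7)² = 1/(s+7)². Then L{2·t·e^(-7t)} = 2·1/(s+7)² = 2/(s+7)²

Final answer: 2/(s+7)²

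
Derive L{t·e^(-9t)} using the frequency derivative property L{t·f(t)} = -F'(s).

L{e^(-9t)} = 1/(s+9). By frequency derivative: L{t·e^(-9t)} = -d/ds[1/(s+9)] = -(-1)/(s+9)² = 1/(s+9)²

Final answer: 1/(s+9)²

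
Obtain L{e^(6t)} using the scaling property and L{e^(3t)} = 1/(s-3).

Using L{f(at)} = (1/a)F(s/a) with a=2 and f(t) = e^(3t): L{e^(6t)} = (1/2) · 1/((s/2)-3) = (1/2) · 2/(s-6) = 1/(s-6)

Final answer: 1/(s-6)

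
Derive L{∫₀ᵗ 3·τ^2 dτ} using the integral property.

L{∫₀ᵗ f(τ)dτ} = F(s)/s with f(t) = 3t^2. F(s) = 6/s^3, so L{∫₀ᵗ 3·τ^2 dτ} = (6/s^3)/s = 6/s^4. (Check: ∫₀ᵗ 3·τ^2 dτ = 3t^3/3.)

Final answer: 6/s^4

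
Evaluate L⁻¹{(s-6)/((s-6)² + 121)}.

Using frequency shift: L⁻¹{(s-a)/((s-a)² + b²)} = e^(at)cos(bt). Here a=6, b=11

Final answer: e^(6t)·cos(11t)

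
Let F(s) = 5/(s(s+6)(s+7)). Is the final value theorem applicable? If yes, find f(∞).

Poles of sF(s) = 5/((s+6)(s+7)) are at s = -6 and s = -7, both in the left half-plane. Theorem applies. f(∞) = lim_{s→0} sF(s) = 5/(6·7) = 5/42

Final answer: 5/42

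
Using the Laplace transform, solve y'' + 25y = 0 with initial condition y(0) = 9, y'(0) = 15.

L{y''} + 25L{y} = 0. s²Y - 9s - 15 + 25Y = 0. Y(s² + 25) = 9s + 15. Y = (9s + 15)/(s² + 25). Inverting: y(t) = 9cos(5t) + 3sin(5t)

Final answer: y(t) = 9cos(5t) + 3sin(5t)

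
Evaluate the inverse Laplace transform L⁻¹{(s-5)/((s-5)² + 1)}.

Using frequency shift, L⁻¹{(s-5)/((s-5)² + 1)} = e^(5t)·cos(t)

Final answer: e^(5t)·cos(t)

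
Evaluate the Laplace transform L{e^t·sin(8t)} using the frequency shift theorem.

Frequency shift: L{e^(at)f(t)} = F(s-a). L{e^t·sin(8t)} = 8/((s-1)² + 64)

Final answer: 8/((s-1)² + 64)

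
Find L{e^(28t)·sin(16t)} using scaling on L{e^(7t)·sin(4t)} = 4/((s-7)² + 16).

Scaling with a=4: L{e^(28t)·sin(16t)} = (1/4) · 4/((s/4-7)² + 16). Simplifying: 16/((s-28)² + 256)

Final answer: 16/((s-28)² + 256)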